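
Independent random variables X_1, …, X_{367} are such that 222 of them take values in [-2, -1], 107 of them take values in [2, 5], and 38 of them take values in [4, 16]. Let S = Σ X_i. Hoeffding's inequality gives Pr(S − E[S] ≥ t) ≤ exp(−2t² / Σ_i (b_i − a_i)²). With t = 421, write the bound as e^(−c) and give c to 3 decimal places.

53.250

Σ(b_i − a_i)² = 222·1² + 107·3² + 38·12² = 6657.
c = 2t² / 6657 = 2·421² / 6657 = 53.2495.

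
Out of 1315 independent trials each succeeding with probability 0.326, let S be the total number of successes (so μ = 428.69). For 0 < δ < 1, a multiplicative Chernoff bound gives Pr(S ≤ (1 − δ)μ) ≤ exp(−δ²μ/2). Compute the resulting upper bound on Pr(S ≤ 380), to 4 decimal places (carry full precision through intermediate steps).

Write 380 = (1 − δ)μ, so δ = 1 − 380/428.69 = 0.1135786…
Then the exponent is δ²μ/2 = (μ − 380)²/(2μ) = 2.765070.
Bound = exp(−2.765070) = 0.06297.

0.0630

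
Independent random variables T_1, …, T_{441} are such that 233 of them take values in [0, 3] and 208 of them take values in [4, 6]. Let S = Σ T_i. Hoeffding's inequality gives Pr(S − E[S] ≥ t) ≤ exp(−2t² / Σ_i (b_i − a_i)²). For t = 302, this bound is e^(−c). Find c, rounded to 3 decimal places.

Σ(b_i − a_i)² = 233·3² + 208·2² = 2929.
c = 2t² / 2929 = 2·302² / 2929 = 62.2765.

62.277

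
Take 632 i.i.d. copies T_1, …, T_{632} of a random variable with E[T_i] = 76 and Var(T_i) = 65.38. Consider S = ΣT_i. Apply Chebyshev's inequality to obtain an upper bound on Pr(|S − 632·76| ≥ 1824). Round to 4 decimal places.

Var(S) = n·Var(T_i) = 632·65.38 = 41320.16.
Chebyshev: Pr(|S − 632·76| ≥ 1824) ≤ Var(S)/1824² = 41320.16/3326976 = 0.0124.

0.0124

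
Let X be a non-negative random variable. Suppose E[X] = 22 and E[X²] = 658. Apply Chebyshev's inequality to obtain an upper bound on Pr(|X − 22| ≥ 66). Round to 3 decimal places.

Var(X) = E[X²] − (E[X])² = 658 − 484 = 174.
Chebyshev's inequality: Pr(|X − μ| ≥ t) ≤ Var(X)/t² = 174/4356 = 0.0399.

0.040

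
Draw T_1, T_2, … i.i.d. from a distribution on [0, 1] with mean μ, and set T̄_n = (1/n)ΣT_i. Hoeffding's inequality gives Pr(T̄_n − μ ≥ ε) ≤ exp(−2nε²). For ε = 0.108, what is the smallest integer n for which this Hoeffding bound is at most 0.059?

122

Require exp(−2nε²) ≤ 0.059, i.e. 2nε² ≥ ln(1/0.059) = 2.830218.
So n ≥ 2.830218 / (2·0.108²) = 121.323.
The smallest integer n is 122.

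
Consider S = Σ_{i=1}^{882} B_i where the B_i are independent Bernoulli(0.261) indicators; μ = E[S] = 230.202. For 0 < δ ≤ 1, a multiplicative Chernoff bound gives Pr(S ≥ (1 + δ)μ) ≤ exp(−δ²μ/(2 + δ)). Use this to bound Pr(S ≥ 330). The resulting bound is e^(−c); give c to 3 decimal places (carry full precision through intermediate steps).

Write 330 = (1 + δ)μ, so δ = 330/230.202 − 1 = 0.4335236…
Then the exponent is δ²μ/(2 + δ) = (330 − μ)² / (μ·(2 + δ)) = 17.778660.

17.779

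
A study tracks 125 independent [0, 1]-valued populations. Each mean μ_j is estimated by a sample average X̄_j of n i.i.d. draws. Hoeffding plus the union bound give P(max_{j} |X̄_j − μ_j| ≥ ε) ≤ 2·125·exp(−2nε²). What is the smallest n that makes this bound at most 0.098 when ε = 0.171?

Need 2·125·exp(−2nε²) ≤ 0.098, i.e. exp(−2nε²) ≤ 0.098/250.
So 2nε² ≥ ln(250/0.098) = 7.844249.
Hence n ≥ 7.844249/(2·0.171²) = 134.131.
The smallest integer n is 135.

135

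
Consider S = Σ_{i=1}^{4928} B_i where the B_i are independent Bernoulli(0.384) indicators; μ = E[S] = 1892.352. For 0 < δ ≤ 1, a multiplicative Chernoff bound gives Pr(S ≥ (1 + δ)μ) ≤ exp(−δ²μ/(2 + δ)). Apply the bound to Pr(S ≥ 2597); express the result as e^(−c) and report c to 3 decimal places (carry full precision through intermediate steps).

Write 2597 = (1 + δ)μ, so δ = 2597/1892.352 − 1 = 0.3723662…
Then the exponent is δ²μ/(2 + δ) = (2597 − μ)² / (μ·(2 + δ)) = 110.601442.

110.601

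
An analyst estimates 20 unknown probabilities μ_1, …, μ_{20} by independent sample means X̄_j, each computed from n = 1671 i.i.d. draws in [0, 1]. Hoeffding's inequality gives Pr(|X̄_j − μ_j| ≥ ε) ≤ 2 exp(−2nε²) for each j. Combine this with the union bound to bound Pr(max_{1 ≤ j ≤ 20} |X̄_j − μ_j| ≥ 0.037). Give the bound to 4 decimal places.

Per-experiment Hoeffding bound: 2·exp(−2·1671·0.037²) = 2·exp(−4.57520) = 0.020609.
Union bound over 20 events: 20·0.020609 = 0.41217.

0.4122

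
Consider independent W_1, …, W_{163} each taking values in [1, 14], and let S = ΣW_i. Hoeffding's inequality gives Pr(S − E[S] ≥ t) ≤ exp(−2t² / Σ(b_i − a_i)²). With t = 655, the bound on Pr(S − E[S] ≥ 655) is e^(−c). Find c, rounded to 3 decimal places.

31.149

Σ(b_i − a_i)² = 163·(13)² = 27547.
c = 2t²/27547 = 2·655²/27547 = 31.1486.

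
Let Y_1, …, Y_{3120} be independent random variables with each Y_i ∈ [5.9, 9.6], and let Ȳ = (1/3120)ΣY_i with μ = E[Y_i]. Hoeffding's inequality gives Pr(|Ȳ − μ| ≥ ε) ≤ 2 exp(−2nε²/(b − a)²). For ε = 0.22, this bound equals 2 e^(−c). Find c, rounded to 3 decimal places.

22.061

c = 2nε²/(b − a)² = 2·3120·0.22² / 3.7² = 22.0611.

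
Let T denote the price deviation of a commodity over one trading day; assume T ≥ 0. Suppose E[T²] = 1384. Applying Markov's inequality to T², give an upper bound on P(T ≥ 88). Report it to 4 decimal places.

0.1787

Since T ≥ 0, the event {T ≥ 88} is the same as {T² ≥ 7744}.
Markov's inequality applied to T² gives P(T² ≥ 7744) ≤ E[T²]/7744 = 1384/7744 = 0.1787.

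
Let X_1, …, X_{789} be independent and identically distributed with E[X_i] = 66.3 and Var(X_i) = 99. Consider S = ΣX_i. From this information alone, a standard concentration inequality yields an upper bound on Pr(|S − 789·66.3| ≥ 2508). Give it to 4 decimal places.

0.0124

With mean and variance of each term known, Chebyshev's inequality bounds the deviation of the sum (or sample mean).
Var(S) = n·Var(X_i) = 789·99 = 78111.
Chebyshev: Pr(|S − 789·66.3| ≥ 2508) ≤ Var(S)/2508² = 78111/6290064 = 0.0124.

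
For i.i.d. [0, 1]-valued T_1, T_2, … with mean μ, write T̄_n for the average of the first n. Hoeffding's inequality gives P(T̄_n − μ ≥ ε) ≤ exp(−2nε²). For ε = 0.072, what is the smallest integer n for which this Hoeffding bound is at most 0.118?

Require exp(−2nε²) ≤ 0.118, i.e. 2nε² ≥ ln(1/0.118) = 2.137071.
So n ≥ 2.137071 / (2·0.072²) = 206.122.
The smallest integer n is 207.

207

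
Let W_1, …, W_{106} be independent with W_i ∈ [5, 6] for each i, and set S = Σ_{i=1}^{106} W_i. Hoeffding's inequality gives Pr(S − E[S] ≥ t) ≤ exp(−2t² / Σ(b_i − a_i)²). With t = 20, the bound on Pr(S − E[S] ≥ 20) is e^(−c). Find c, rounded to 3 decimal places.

7.547

Σ(b_i − a_i)² = 106·(1)² = 106.
c = 2t²/106 = 2·20²/106 = 7.5472.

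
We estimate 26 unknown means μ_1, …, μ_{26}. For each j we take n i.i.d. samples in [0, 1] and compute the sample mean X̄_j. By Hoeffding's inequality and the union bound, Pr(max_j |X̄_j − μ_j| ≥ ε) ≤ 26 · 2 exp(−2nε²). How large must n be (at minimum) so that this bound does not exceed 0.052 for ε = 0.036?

Need 2·26·exp(−2nε²) ≤ 0.052, i.e. exp(−2nε²) ≤ 0.052/52.
So 2nε² ≥ ln(52/0.052) = 6.907755.
Hence n ≥ 6.907755/(2·0.036²) = 2665.029.
The smallest integer n is 2666.

2666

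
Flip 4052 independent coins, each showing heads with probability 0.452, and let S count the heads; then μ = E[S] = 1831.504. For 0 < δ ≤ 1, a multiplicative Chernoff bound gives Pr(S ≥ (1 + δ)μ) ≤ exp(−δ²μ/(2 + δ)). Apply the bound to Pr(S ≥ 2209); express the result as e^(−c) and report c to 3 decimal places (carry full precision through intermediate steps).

35.269

Write 2209 = (1 + δ)μ, so δ = 2209/1831.504 − 1 = 0.2061126…
Then the exponent is δ²μ/(2 + δ) = (2209 − μ)² / (μ·(2 + δ)) = 35.268677.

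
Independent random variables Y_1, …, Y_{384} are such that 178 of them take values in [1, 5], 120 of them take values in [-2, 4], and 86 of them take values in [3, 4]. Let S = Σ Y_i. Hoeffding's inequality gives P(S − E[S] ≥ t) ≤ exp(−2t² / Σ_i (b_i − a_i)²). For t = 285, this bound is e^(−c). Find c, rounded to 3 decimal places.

22.395

Σ(b_i − a_i)² = 178·4² + 120·6² + 86·1² = 7254.
c = 2t² / 7254 = 2·285² / 7254 = 22.3945.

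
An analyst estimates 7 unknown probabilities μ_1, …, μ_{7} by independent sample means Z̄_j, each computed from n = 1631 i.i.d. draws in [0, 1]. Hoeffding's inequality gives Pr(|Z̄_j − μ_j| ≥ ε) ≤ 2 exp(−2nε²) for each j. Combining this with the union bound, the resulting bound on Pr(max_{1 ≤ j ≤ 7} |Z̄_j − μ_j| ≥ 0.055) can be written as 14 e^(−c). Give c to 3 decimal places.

Union bound over the 7 events: Pr(max_{1 ≤ j ≤ 7} |Z̄_j − μ_j| ≥ 0.055) ≤ 7·2·exp(−2nε²) = 14 exp(−2·1631·0.055²).
So c = 2·1631·0.055² = 9.8675.

9.868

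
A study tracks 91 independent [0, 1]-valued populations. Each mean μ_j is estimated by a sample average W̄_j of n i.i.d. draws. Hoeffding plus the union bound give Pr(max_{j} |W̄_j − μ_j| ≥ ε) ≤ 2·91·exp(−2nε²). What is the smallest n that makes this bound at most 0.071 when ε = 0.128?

240

Need 2·91·exp(−2nε²) ≤ 0.071, i.e. exp(−2nε²) ≤ 0.071/182.
So 2nε² ≥ ln(182/0.071) = 7.849082.
Hence n ≥ 7.849082/(2·0.128²) = 239.535.
The smallest integer n is 240.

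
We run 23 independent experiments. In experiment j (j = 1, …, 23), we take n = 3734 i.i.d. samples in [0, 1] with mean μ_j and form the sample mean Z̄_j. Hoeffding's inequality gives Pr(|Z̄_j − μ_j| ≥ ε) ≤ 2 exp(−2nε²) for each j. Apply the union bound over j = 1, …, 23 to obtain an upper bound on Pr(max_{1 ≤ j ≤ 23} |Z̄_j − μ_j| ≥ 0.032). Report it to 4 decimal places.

0.0220

Per-experiment Hoeffding bound: 2·exp(−2·3734·0.032²) = 2·exp(−7.64723) = 0.00095473.
Union bound over 23 events: 23·0.00095473 = 0.02196.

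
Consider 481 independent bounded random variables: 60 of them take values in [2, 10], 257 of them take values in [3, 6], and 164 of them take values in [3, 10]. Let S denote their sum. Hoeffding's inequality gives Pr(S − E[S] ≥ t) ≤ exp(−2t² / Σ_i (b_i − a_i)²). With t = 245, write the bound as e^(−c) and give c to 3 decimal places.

Σ(b_i − a_i)² = 60·8² + 257·3² + 164·7² = 14189.
c = 2t² / 14189 = 2·245² / 14189 = 8.4608.

8.461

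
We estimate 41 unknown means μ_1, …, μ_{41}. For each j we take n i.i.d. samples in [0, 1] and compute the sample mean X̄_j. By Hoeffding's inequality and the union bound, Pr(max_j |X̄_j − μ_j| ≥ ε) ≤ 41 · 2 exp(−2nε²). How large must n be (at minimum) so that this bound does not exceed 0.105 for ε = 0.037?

Need 2·41·exp(−2nε²) ≤ 0.105, i.e. exp(−2nε²) ≤ 0.105/82.
So 2nε² ≥ ln(82/0.105) = 6.660514.
Hence n ≥ 6.660514/(2·0.037²) = 2432.620.
The smallest integer n is 2433.

2433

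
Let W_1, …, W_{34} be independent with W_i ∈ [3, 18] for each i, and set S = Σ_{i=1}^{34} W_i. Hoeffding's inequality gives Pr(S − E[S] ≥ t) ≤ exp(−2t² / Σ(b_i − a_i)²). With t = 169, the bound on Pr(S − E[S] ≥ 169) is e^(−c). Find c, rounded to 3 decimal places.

Σ(b_i − a_i)² = 34·(15)² = 7650.
c = 2t²/7650 = 2·169²/7650 = 7.4669.

7.467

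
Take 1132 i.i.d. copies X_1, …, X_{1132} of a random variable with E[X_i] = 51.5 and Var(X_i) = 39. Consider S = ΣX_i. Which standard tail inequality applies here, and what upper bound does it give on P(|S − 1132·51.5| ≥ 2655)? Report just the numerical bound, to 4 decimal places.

0.0063

With mean and variance of each term known, Chebyshev's inequality bounds the deviation of the sum (or sample mean).
Var(S) = n·Var(X_i) = 1132·39 = 44148.
Chebyshev: P(|S − 1132·51.5| ≥ 2655) ≤ Var(S)/2655² = 44148/7049025 = 0.0063.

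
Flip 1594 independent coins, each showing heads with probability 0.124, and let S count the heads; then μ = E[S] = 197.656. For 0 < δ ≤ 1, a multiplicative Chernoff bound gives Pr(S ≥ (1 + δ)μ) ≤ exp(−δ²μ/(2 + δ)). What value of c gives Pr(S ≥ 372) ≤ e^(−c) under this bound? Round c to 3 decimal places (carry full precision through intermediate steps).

53.358

Write 372 = (1 + δ)μ, so δ = 372/197.656 − 1 = 0.8820577…
Then the exponent is δ²μ/(2 + δ) = (372 − μ)² / (μ·(2 + δ)) = 53.358220.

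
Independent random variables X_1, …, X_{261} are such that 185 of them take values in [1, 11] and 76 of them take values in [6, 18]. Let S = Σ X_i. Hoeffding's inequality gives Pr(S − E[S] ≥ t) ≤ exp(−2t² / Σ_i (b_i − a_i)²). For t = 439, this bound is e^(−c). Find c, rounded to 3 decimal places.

Σ(b_i − a_i)² = 185·10² + 76·12² = 29444.
c = 2t² / 29444 = 2·439² / 29444 = 13.0907.

13.091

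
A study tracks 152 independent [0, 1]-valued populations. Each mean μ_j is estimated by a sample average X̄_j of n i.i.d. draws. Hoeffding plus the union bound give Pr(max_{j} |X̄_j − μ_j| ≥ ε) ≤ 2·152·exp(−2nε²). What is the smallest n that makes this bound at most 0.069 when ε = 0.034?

3630

Need 2·152·exp(−2nε²) ≤ 0.069, i.e. exp(−2nε²) ≤ 0.069/304.
So 2nε² ≥ ln(304/0.069) = 8.390676.
Hence n ≥ 8.390676/(2·0.034²) = 3629.185.
The smallest integer n is 3630.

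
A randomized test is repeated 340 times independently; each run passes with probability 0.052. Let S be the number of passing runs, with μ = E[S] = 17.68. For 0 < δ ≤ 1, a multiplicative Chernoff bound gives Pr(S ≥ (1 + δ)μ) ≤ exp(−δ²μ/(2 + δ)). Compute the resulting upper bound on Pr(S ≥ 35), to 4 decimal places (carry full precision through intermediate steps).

Write 35 = (1 + δ)μ, so δ = 35/17.68 − 1 = 0.979638…
Then the exponent is δ²μ/(2 + δ) = (35 − μ)² / (μ·(2 + δ)) = 5.694427.
Bound = exp(−5.694427) = 0.00336.

0.0034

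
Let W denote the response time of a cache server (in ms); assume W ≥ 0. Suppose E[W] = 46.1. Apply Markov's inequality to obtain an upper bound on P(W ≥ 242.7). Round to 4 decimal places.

0.1899

Markov's inequality: for a non-negative random variable, P(W ≥ a) ≤ E[W]/a.
Here E[W] = 46.1 and a = 242.7, so the bound is 46.1/242.7 = 0.1899.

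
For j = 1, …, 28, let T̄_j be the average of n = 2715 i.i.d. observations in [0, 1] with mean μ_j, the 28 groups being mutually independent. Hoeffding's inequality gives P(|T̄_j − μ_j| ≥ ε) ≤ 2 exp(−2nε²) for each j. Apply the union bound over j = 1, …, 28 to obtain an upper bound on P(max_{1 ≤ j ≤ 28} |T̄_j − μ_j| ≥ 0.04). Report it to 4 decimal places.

Per-experiment Hoeffding bound: 2·exp(−2·2715·0.04²) = 2·exp(−8.68800) = 0.00033719.
Union bound over 28 events: 28·0.00033719 = 0.00944.

0.0094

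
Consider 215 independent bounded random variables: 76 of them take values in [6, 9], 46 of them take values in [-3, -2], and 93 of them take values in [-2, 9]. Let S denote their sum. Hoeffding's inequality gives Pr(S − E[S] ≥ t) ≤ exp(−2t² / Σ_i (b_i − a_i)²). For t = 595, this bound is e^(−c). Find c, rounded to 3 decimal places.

Σ(b_i − a_i)² = 76·3² + 46·1² + 93·11² = 11983.
c = 2t² / 11983 = 2·595² / 11983 = 59.0879.

59.088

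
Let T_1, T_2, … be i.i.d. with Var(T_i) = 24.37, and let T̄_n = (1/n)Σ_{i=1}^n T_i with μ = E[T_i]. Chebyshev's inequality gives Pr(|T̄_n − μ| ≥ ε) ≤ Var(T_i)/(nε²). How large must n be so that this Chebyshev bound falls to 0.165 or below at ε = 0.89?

Require 24.37/(n·0.89²) ≤ 0.165, i.e. n ≥ 24.37/(0.165·0.89²) = 186.463.
The smallest integer n is 187.

187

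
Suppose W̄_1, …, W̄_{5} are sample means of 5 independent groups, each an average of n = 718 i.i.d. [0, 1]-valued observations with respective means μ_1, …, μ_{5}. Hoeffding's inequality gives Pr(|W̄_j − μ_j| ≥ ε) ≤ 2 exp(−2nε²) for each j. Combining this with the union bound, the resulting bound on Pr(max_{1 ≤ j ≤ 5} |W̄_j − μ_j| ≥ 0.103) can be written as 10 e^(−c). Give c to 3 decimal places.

Union bound over the 5 events: Pr(max_{1 ≤ j ≤ 5} |W̄_j − μ_j| ≥ 0.103) ≤ 5·2·exp(−2nε²) = 10 exp(−2·718·0.103²).
So c = 2·718·0.103² = 15.2345.

15.235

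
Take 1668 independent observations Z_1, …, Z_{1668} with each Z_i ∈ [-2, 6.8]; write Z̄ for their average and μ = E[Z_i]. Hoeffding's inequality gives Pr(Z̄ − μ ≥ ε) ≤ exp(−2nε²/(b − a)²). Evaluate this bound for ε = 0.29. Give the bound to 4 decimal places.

Exponent: 2nε²/(b − a)² = 2·1668·0.29² / 8.8² = 3.62290.
Bound = exp(−3.62290) = 0.02671.

0.0267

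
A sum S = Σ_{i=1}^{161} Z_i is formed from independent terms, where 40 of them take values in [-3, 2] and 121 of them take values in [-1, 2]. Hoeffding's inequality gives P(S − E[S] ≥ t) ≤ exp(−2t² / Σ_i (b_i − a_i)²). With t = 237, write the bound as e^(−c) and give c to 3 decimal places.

53.776

Σ(b_i − a_i)² = 40·5² + 121·3² = 2089.
c = 2t² / 2089 = 2·237² / 2089 = 53.7760.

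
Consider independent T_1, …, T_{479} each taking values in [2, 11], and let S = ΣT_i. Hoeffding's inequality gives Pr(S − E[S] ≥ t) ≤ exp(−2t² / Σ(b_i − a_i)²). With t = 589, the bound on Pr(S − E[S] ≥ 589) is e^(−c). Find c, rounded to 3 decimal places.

Σ(b_i − a_i)² = 479·(9)² = 38799.
c = 2t²/38799 = 2·589²/38799 = 17.8830.

17.883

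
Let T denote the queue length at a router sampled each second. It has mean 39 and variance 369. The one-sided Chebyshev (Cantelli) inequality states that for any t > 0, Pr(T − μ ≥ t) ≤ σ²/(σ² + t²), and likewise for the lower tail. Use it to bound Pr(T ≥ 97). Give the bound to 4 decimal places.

0.0988

Here σ² = 369 and t = 58, so σ² + t² = 3733.
Cantelli's bound: 369/3733 = 0.0988.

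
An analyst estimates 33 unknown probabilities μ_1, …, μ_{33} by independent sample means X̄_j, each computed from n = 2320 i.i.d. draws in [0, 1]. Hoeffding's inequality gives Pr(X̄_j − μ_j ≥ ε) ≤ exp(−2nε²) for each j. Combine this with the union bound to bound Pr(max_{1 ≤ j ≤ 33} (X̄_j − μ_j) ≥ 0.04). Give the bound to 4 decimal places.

0.0197

Per-experiment Hoeffding bound: exp(−2·2320·0.04²) = exp(−7.42400) = 0.00059676.
Union bound over 33 events: 33·0.00059676 = 0.01969.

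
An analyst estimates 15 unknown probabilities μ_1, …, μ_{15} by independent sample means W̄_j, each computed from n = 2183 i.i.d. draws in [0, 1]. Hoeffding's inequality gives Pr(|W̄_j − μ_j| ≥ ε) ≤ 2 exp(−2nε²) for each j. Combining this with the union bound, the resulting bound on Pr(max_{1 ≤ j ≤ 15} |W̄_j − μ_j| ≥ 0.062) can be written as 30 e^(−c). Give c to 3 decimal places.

16.783

Union bound over the 15 events: Pr(max_{1 ≤ j ≤ 15} |W̄_j − μ_j| ≥ 0.062) ≤ 15·2·exp(−2nε²) = 30 exp(−2·2183·0.062²).
So c = 2·2183·0.062² = 16.7829.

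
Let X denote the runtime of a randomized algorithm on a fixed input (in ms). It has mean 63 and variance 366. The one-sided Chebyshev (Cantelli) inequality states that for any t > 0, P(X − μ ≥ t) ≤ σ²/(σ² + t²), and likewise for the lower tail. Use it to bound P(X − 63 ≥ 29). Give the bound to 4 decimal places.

0.3032

Here σ² = 366 and t = 29, so σ² + t² = 1207.
Cantelli's bound: 366/1207 = 0.3032.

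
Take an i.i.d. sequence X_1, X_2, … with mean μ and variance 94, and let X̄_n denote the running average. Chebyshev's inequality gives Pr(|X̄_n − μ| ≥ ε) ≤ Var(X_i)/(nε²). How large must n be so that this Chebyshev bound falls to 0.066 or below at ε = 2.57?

216

Require 94/(n·2.57²) ≤ 0.066, i.e. n ≥ 94/(0.066·2.57²) = 215.634.
The smallest integer n is 216.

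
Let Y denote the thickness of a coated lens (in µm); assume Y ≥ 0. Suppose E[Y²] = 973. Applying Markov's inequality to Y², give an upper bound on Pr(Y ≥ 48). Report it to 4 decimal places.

0.4223

Since Y ≥ 0, the event {Y ≥ 48} is the same as {Y² ≥ 2304}.
Markov's inequality applied to Y² gives Pr(Y² ≥ 2304) ≤ E[Y²]/2304 = 973/2304 = 0.4223.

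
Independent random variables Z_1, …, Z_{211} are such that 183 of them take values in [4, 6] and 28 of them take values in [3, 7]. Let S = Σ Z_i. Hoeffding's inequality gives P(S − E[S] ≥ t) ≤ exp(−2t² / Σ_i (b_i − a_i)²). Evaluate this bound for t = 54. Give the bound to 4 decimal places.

Σ(b_i − a_i)² = 183·2² + 28·4² = 1180.
Exponent = 2·54² / 1180 = 4.94237.
Bound = exp(−4.94237) = 0.00714.

0.0071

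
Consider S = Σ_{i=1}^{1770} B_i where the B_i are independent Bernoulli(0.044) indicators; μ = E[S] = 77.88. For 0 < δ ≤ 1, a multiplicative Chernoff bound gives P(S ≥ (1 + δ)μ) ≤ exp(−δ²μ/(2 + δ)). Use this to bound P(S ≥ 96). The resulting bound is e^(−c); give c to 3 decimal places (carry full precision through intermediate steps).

Write 96 = (1 + δ)μ, so δ = 96/77.88 − 1 = 0.2326656…
Then the exponent is δ²μ/(2 + δ) = (96 − μ)² / (μ·(2 + δ)) = 1.888282.

1.888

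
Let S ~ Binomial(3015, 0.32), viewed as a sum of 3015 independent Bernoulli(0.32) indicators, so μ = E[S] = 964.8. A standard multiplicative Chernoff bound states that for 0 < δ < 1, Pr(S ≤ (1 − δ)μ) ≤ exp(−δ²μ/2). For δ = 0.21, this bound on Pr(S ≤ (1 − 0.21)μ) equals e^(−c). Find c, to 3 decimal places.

c = δ²μ/2 = 0.21²·964.8/2 = 21.2738.

21.274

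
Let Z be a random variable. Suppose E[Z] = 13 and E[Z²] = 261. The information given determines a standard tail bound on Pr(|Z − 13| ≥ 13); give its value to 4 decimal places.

0.5444

The first two moments determine the variance, so Chebyshev's inequality is the sharpest standard bound available.
Var(Z) = E[Z²] − (E[Z])² = 261 − 169 = 92.
Chebyshev's inequality: Pr(|Z − μ| ≥ t) ≤ Var(Z)/t² = 92/169 = 0.5444.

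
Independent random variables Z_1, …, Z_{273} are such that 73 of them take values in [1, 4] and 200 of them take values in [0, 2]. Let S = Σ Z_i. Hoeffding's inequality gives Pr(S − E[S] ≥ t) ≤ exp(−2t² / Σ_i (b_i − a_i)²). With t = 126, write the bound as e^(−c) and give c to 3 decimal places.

Σ(b_i − a_i)² = 73·3² + 200·2² = 1457.
c = 2t² / 1457 = 2·126² / 1457 = 21.7927.

21.793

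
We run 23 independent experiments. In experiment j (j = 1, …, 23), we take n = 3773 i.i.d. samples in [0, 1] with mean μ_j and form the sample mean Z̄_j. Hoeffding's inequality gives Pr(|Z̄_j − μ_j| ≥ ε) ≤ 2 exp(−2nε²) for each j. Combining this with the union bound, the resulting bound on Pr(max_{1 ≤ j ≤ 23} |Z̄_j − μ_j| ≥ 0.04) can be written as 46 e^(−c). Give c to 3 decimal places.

Union bound over the 23 events: Pr(max_{1 ≤ j ≤ 23} |Z̄_j − μ_j| ≥ 0.04) ≤ 23·2·exp(−2nε²) = 46 exp(−2·3773·0.04²).
So c = 2·3773·0.04² = 12.0736.

12.074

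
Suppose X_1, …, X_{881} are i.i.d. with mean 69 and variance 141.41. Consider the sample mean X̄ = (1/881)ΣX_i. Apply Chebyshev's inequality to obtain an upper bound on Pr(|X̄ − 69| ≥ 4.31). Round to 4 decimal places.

Var(X̄) = Var(X_i)/n = 141.41/881 = 0.16051.
Chebyshev: Pr(|X̄ − 69| ≥ 4.31) ≤ Var(X̄)/(4.31)² = 141.41/(881·4.31²) = 0.0086.

0.0086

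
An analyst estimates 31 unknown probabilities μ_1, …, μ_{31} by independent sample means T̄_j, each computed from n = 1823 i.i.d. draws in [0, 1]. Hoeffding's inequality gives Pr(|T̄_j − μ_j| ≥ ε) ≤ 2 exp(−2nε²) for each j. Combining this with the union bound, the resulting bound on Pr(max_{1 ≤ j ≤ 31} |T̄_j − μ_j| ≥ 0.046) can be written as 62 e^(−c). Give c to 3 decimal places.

Union bound over the 31 events: Pr(max_{1 ≤ j ≤ 31} |T̄_j − μ_j| ≥ 0.046) ≤ 31·2·exp(−2nε²) = 62 exp(−2·1823·0.046²).
So c = 2·1823·0.046² = 7.7149.

7.715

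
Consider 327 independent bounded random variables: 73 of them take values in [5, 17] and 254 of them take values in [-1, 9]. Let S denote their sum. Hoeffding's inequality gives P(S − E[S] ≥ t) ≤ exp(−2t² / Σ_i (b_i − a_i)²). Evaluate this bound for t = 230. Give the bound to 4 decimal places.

Σ(b_i − a_i)² = 73·12² + 254·10² = 35912.
Exponent = 2·230² / 35912 = 2.94609.
Bound = exp(−2.94609) = 0.05254.

0.0525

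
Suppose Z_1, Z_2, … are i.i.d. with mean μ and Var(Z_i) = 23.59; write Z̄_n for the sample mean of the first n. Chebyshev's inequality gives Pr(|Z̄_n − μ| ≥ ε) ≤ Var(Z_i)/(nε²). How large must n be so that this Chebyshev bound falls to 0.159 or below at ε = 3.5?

Require 23.59/(n·3.5²) ≤ 0.159, i.e. n ≥ 23.59/(0.159·3.5²) = 12.111.
The smallest integer n is 13.

13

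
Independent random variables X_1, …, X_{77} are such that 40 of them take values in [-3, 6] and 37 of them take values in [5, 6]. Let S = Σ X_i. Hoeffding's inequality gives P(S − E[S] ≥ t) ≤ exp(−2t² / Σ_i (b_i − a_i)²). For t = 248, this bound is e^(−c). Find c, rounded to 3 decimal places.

Σ(b_i − a_i)² = 40·9² + 37·1² = 3277.
c = 2t² / 3277 = 2·248² / 3277 = 37.5368.

37.537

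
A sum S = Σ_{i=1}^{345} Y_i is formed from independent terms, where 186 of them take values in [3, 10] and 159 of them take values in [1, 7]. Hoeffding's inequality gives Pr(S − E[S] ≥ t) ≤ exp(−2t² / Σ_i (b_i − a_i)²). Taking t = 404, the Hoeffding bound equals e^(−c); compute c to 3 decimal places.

22.000

Σ(b_i − a_i)² = 186·7² + 159·6² = 14838.
c = 2t² / 14838 = 2·404² / 14838 = 21.9997.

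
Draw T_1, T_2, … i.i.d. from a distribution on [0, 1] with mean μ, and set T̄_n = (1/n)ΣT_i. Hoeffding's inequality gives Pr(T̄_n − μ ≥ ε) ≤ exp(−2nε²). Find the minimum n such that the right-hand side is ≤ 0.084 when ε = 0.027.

Require exp(−2nε²) ≤ 0.084, i.e. 2nε² ≥ ln(1/0.084) = 2.476938.
So n ≥ 2.476938 / (2·0.027²) = 1698.860.
The smallest integer n is 1699.

1699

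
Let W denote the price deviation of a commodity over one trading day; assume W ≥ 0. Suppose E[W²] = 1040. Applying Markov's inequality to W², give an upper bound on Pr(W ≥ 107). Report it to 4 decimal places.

Since W ≥ 0, the event {W ≥ 107} is the same as {W² ≥ 11449}.
Markov's inequality applied to W² gives Pr(W² ≥ 11449) ≤ E[W²]/11449 = 1040/11449 = 0.0908.

0.0908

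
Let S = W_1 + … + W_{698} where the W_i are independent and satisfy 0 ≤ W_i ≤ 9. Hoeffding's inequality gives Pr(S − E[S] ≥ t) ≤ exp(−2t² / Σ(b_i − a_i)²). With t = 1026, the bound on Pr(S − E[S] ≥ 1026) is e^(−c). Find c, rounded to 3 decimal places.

37.238

Σ(b_i − a_i)² = 698·(9)² = 56538.
c = 2t²/56538 = 2·1026²/56538 = 37.2378.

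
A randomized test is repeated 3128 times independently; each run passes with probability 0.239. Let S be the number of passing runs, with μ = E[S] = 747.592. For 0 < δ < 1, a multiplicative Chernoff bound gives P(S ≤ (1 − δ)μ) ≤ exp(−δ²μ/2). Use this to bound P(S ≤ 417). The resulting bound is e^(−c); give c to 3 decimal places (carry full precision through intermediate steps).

73.095

Write 417 = (1 − δ)μ, so δ = 1 − 417/747.592 = 0.4422091…
Then the exponent is δ²μ/2 = (μ − 417)²/(2μ) = 73.095399.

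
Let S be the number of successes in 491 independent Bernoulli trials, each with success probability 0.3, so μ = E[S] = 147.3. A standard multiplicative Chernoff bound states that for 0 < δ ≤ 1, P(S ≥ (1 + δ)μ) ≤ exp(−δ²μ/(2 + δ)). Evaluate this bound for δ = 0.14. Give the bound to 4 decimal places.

Exponent = δ²μ/(2 + δ) = 0.14²·147.3/2.14 = 1.3491.
Bound = exp(−1.3491) = 0.25947.

0.2595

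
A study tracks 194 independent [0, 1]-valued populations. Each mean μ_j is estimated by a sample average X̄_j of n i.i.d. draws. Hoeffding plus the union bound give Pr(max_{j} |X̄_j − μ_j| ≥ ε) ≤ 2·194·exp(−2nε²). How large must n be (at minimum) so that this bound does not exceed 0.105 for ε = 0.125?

Need 2·194·exp(−2nε²) ≤ 0.105, i.e. exp(−2nε²) ≤ 0.105/388.
So 2nε² ≥ ln(388/0.105) = 8.214800.
Hence n ≥ 8.214800/(2·0.125²) = 262.874.
The smallest integer n is 263.

263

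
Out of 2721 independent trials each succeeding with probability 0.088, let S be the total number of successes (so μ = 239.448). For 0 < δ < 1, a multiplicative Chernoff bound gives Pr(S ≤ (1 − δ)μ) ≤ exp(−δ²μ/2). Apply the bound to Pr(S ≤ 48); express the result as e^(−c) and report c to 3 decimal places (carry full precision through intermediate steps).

Write 48 = (1 − δ)μ, so δ = 1 − 48/239.448 = 0.7995389…
Then the exponent is δ²μ/2 = (μ − 48)²/(2μ) = 76.535065.

76.535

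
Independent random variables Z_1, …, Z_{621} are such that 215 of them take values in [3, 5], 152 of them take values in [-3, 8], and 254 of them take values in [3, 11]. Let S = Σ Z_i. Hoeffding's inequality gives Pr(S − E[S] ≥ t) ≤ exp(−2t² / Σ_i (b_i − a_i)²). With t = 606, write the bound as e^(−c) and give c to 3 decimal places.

20.685

Σ(b_i − a_i)² = 215·2² + 152·11² + 254·8² = 35508.
c = 2t² / 35508 = 2·606² / 35508 = 20.6847.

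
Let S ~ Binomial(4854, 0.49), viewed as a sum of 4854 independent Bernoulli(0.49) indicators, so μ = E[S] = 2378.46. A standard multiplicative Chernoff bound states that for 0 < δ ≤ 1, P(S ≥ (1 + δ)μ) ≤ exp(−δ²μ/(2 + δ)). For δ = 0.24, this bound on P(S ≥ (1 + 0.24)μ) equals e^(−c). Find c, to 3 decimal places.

61.160

c = δ²μ/(2 + δ) = 0.24²·2378.46/(2 + 0.24) = 61.1604.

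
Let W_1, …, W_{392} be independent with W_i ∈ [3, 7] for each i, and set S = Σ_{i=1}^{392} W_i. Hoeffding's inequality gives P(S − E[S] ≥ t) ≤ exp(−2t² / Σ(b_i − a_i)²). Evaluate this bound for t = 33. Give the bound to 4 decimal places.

0.7066

Σ(b_i − a_i)² = 392·(4)² = 6272.
Exponent = 2·33²/6272 = 0.3473.
Bound = exp(−0.3473) = 0.70662.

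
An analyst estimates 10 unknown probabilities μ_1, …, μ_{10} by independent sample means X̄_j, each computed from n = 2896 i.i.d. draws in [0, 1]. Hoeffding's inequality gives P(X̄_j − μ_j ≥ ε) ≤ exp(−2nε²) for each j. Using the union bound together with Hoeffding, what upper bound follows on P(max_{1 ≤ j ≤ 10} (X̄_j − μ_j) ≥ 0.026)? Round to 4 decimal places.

Per-experiment Hoeffding bound: exp(−2·2896·0.026²) = exp(−3.91539) = 0.019933.
Union bound over 10 events: 10·0.019933 = 0.19933.

0.1993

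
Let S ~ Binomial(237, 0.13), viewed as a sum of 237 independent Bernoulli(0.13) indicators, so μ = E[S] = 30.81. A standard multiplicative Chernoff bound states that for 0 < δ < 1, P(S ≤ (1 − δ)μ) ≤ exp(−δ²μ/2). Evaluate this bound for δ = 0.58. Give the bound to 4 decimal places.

0.0056

Exponent = δ²μ/2 = 0.58²·30.81/2 = 5.1822.
Bound = exp(−5.1822) = 0.00562.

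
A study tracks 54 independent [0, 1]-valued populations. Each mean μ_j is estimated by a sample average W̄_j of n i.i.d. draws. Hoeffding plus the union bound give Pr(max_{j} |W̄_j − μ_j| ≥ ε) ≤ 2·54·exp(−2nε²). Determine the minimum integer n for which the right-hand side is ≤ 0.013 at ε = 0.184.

134

Need 2·54·exp(−2nε²) ≤ 0.013, i.e. exp(−2nε²) ≤ 0.013/108.
So 2nε² ≥ ln(108/0.013) = 9.024937.
Hence n ≥ 9.024937/(2·0.184²) = 133.284.
The smallest integer n is 134.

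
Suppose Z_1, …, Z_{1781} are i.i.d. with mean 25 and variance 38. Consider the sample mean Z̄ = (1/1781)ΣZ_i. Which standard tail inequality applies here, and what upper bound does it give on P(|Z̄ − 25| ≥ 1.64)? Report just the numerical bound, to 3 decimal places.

0.008

With mean and variance of each term known, Chebyshev's inequality bounds the deviation of the sum (or sample mean).
Var(Z̄) = Var(Z_i)/n = 38/1781 = 0.021336.
Chebyshev: P(|Z̄ − 25| ≥ 1.64) ≤ Var(Z̄)/(1.64)² = 38/(1781·1.64²) = 0.0079.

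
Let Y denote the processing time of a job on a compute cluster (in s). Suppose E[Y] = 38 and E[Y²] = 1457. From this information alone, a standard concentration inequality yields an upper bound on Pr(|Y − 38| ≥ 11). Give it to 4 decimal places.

0.1074

The first two moments determine the variance, so Chebyshev's inequality is the sharpest standard bound available.
Var(Y) = E[Y²] − (E[Y])² = 1457 − 1444 = 13.
Chebyshev's inequality: Pr(|Y − μ| ≥ t) ≤ Var(Y)/t² = 13/121 = 0.1074.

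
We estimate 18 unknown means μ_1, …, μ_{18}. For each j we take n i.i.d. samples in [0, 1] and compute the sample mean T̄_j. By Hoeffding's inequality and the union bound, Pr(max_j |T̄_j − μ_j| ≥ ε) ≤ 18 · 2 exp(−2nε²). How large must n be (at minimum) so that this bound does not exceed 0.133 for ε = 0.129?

Need 2·18·exp(−2nε²) ≤ 0.133, i.e. exp(−2nε²) ≤ 0.133/36.
So 2nε² ≥ ln(36/0.133) = 5.600925.
Hence n ≥ 5.600925/(2·0.129²) = 168.287.
The smallest integer n is 169.

169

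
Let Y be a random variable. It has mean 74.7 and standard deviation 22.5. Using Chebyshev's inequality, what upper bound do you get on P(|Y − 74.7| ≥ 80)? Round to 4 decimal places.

Chebyshev: P(|Y − μ| ≥ t) ≤ Var(Y)/t².
Var(Y) = σ² = 22.5² = 506.25.
Bound = 506.25 / 6400 = 0.0791.

0.0791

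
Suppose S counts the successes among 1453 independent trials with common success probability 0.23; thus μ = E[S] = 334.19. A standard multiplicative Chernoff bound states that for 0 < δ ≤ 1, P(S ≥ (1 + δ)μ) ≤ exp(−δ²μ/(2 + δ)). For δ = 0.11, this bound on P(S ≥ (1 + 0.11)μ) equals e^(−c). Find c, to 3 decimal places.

1.916

c = δ²μ/(2 + δ) = 0.11²·334.19/(2 + 0.11) = 1.9164.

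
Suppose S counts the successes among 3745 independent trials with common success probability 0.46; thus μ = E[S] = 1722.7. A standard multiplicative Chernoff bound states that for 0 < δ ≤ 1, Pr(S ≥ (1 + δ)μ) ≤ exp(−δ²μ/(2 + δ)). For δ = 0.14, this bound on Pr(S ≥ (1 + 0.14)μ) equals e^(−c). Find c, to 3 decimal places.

c = δ²μ/(2 + δ) = 0.14²·1722.7/(2 + 0.14) = 15.7780.

15.778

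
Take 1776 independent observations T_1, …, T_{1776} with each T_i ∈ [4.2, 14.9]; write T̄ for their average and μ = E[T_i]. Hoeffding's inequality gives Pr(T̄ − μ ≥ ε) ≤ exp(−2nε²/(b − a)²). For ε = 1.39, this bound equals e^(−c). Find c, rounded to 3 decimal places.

c = 2nε²/(b − a)² = 2·1776·1.39² / 10.7² = 59.9425.

59.943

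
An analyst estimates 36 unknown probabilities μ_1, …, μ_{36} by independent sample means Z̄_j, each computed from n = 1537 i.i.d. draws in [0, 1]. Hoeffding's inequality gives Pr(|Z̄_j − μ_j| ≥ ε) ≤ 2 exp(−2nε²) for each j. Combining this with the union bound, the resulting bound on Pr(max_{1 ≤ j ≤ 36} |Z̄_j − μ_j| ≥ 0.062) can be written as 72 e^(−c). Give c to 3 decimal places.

11.816

Union bound over the 36 events: Pr(max_{1 ≤ j ≤ 36} |Z̄_j − μ_j| ≥ 0.062) ≤ 36·2·exp(−2nε²) = 72 exp(−2·1537·0.062²).
So c = 2·1537·0.062² = 11.8165.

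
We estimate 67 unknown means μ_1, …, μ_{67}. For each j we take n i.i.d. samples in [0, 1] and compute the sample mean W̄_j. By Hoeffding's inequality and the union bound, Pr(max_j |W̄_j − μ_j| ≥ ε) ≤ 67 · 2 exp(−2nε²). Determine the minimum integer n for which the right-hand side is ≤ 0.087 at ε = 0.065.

869

Need 2·67·exp(−2nε²) ≤ 0.087, i.e. exp(−2nε²) ≤ 0.087/134.
So 2nε² ≥ ln(134/0.087) = 7.339687.
Hence n ≥ 7.339687/(2·0.065²) = 868.602.
The smallest integer n is 869.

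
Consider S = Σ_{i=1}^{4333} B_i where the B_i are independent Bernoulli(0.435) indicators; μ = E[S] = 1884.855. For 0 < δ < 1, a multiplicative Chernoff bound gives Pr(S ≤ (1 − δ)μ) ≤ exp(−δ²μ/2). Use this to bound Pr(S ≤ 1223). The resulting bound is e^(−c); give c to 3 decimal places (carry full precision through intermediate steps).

116.203

Write 1223 = (1 − δ)μ, so δ = 1 − 1223/1884.855 = 0.3511437…
Then the exponent is δ²μ/2 = (μ − 1223)²/(2μ) = 116.203114.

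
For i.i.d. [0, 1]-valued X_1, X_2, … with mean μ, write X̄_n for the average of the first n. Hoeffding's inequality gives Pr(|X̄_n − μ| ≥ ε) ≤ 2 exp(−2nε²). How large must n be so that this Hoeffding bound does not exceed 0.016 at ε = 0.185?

Require 2·exp(−2nε²) ≤ 0.016, i.e. 2nε² ≥ ln(2/0.016) = 4.828314.
So n ≥ 4.828314 / (2·0.185²) = 70.538.
The smallest integer n is 71.

71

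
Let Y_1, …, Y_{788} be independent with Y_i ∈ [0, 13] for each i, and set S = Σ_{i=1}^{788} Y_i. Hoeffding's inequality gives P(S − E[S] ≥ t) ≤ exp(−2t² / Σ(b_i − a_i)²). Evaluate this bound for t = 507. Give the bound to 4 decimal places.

Σ(b_i − a_i)² = 788·(13)² = 133172.
Exponent = 2·507²/133172 = 3.8604.
Bound = exp(−3.8604) = 0.02106.

0.0211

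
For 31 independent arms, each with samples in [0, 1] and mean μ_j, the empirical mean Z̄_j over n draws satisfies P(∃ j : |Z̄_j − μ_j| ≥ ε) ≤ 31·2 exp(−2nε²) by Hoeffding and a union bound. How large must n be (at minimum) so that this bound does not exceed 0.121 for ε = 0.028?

3980

Need 2·31·exp(−2nε²) ≤ 0.121, i.e. exp(−2nε²) ≤ 0.121/62.
So 2nε² ≥ ln(62/0.121) = 6.239099.
Hence n ≥ 6.239099/(2·0.028²) = 3979.017.
The smallest integer n is 3980.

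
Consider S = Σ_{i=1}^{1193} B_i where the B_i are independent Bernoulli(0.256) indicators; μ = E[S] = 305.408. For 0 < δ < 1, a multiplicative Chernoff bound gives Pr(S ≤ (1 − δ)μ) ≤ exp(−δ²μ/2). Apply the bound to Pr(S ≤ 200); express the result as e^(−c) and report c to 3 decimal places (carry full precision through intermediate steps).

18.190

Write 200 = (1 − δ)μ, so δ = 1 − 200/305.408 = 0.3451383…
Then the exponent is δ²μ/2 = (μ − 200)²/(2μ) = 18.190169.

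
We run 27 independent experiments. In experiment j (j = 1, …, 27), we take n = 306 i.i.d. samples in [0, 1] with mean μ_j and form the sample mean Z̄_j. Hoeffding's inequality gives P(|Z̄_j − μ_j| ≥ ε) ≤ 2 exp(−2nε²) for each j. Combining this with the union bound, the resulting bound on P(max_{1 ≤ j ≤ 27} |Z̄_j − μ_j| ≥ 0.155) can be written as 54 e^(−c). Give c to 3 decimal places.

Union bound over the 27 events: P(max_{1 ≤ j ≤ 27} |Z̄_j − μ_j| ≥ 0.155) ≤ 27·2·exp(−2nε²) = 54 exp(−2·306·0.155²).
So c = 2·306·0.155² = 14.7033.

14.703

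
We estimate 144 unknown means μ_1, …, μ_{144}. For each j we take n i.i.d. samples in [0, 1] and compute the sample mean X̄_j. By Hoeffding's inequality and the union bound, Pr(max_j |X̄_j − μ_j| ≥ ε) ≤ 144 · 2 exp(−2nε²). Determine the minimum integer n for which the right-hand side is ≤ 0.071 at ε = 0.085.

Need 2·144·exp(−2nε²) ≤ 0.071, i.e. exp(−2nε²) ≤ 0.071/288.
So 2nε² ≥ ln(288/0.071) = 8.308036.
Hence n ≥ 8.308036/(2·0.085²) = 574.951.
The smallest integer n is 575.

575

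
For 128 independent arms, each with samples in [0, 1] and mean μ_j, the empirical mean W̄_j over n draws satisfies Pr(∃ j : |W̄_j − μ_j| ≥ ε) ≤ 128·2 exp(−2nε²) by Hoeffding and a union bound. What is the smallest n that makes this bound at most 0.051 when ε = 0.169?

Need 2·128·exp(−2nε²) ≤ 0.051, i.e. exp(−2nε²) ≤ 0.051/256.
So 2nε² ≥ ln(256/0.051) = 8.521107.
Hence n ≥ 8.521107/(2·0.169²) = 149.174.
The smallest integer n is 150.

150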